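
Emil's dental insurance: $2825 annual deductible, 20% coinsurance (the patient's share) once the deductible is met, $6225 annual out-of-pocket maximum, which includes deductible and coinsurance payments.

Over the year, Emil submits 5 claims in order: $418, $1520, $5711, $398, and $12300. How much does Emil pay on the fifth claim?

$2355.60

#1 ($418): fully absorbed by the deductible. Patient pays $418; OOP now $418.
#2 ($1520): fully absorbed by the deductible. Patient pays $1520; OOP now $1938.
#3 ($5711): $887 to deductible, leaving $4824; 20% of $4824 = $964.80. Patient pays $1851.80; OOP now $3789.80.
#4 ($398): deductible already satisfied, so patient's share is 20% × $398 = $79.60. Patient owes $79.60 (running OOP $3869.40).
#5 ($12300): deductible met; 20% of $12300 = $2460. Adding that to $3869.40 gives $6329.40, past the $6225 cap; patient pays only $6225 − $3869.40 = $2355.60.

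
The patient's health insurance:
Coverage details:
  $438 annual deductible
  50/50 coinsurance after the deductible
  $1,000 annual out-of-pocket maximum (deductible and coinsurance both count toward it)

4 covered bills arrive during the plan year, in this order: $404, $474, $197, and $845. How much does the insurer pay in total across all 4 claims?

#1 ($404): entire amount goes to the deductible. Patient pays $404; OOP now $404. Insurer: $404 − $404 = $0.
#2 ($474): $34 finishes the deductible; $440 goes to coinsurance; 50% of $440 = $220. Patient pays $254; OOP now $658. Insurer: $474 − $254 = $220.
#3 ($197): deductible already satisfied, so patient's share is 50% × $197 = $98.50. Patient owes $98.50 (running OOP $756.50). Plan pays $197 − $98.50 = $98.50.
#4 ($845): 50% coinsurance on $845 = $422.50. OOP would hit $1,179 > $1,000, so the cap limits the patient to $1,000 − $756.50 = $243.50. Plan pays $845 − $243.50 = $601.50.
Insurer total: $0 + $220 + $98.50 + $601.50 = $920.

$920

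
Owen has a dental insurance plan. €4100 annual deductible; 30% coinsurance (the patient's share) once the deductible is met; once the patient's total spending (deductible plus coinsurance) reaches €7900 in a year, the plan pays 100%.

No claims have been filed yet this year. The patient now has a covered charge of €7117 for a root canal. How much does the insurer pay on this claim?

€2111.90

Deductible not yet touched, so the first €4100 of the bill goes to the deductible.
The remaining €3017 (= €7117 − €4100) moves to coinsurance.
Patient's 30% share of €3017 is €905.10.
So the patient owes €4100 + €905.10 = €5005.10 before any cap.
Year-to-date out-of-pocket becomes €0 + €5005.10 = €5005.10, still under the €7900 maximum, so no cap applies.
The plan picks up €7117 − €5005.10 = €2111.90.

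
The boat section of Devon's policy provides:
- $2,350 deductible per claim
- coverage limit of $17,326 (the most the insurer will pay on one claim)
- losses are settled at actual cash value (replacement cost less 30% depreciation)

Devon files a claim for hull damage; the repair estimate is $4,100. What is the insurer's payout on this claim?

Actual cash value after 30% depreciation: $4,100 × 70% = $2,870.
After the deductible, $2,870 − $2,350 = $520 remains.
That's under the $17,326 cap, so the insurer reimburses the full $520.

$520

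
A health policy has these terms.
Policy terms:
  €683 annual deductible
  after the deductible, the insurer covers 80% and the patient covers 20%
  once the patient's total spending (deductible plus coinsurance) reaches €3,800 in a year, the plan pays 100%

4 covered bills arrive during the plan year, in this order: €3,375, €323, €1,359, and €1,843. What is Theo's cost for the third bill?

Bill 1, €3,375: deductible takes €683, €2,692 remains; 20% of €2,692 = €538.40. Patient pays €1,221.40; OOP now €1,221.40.
Bill 2, €323: deductible met; 20% of €323 = €64.60. Cost to patient: €64.60. OOP to date €1,286.
Bill 3, €1,359: deductible met; 20% of €1,359 = €271.80. Patient pays €271.80; OOP now €1,557.80.

€271.80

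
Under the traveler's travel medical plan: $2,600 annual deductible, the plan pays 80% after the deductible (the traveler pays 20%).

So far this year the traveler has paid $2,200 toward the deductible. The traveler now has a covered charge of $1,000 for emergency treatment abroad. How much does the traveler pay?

Remaining deductible: $2,600 − $2,200 = $400.
That leaves $1,000 − $400 = $600 for coinsurance.
20% of $600 = $120 falls to the traveler.
Traveler responsibility: $400 + $120 = $520.

$520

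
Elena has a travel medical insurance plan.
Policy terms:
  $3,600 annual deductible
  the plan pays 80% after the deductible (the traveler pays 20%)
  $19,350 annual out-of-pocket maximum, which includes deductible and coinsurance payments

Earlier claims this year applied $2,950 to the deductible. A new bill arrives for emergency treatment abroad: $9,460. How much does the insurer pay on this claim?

$7,048

Deductible still to meet: $3,600 − $2,950 = $650.
After the $650 deductible portion, $9,460 − $650 = $8,810 is subject to coinsurance.
Traveler's 20% share of $8,810 is $1,762.
Traveler responsibility before any cap: $650 + $1,762 = $2,412.
Total out-of-pocket so far would be $2,950 + $2,412 = $5,362, below the $19,350 cap — no reduction.
The insurer covers the remainder: $9,460 − $2,412 = $7,048.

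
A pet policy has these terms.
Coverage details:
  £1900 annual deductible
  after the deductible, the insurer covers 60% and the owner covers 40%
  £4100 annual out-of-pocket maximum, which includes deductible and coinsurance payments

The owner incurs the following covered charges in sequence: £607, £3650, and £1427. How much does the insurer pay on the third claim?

£856.20

Bill 1, £607: fully absorbed by the deductible. Cost to owner: £607. OOP to date £607. Insurer: £607 − £607 = £0.
Bill 2, £3650: £1293 to deductible, leaving £2357; coinsurance £2357 × 40% = £942.80. Owner pays £2235.80; OOP now £2842.80. Plan pays £3650 − £2235.80 = £1414.20.
Bill 3, £1427: deductible met; 40% of £1427 = £570.80. Cost to owner: £570.80. OOP to date £3413.60. Plan pays £1427 − £570.80 = £856.20.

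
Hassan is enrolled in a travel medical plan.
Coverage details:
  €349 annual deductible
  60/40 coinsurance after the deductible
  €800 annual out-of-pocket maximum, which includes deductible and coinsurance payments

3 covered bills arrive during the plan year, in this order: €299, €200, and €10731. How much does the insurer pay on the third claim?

#1 (€299): entire amount goes to the deductible. Traveler pays €299; OOP now €299. Insurer: €299 − €299 = €0.
#2 (€200): €50 to deductible, leaving €150; 40% of €150 = €60. Traveler owes €110 (running OOP €409). Insurer: €200 − €110 = €90.
#3 (€10731): 40% coinsurance on €10731 = €4292.40. That would push OOP to €4701.40, over the €800 cap, so traveler pays €800 − €409 = €391. Plan pays €10731 − €391 = €10340.

€10340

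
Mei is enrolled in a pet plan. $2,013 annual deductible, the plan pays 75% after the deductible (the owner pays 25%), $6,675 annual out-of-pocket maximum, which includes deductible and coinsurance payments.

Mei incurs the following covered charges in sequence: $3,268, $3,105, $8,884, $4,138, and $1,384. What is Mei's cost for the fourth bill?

Bill 1, $3,268: $2,013 to deductible, leaving $1,255; 25% of $1,255 = $313.75. Cost to owner: $2,326.75. OOP to date $2,326.75.
Bill 2, $3,105: deductible already satisfied, so owner's share is 25% × $3,105 = $776.25. Owner pays $776.25; OOP now $3,103.
Bill 3, $8,884: deductible already satisfied, so owner's share is 25% × $8,884 = $2,221. Cost to owner: $2,221. OOP to date $5,324.
Bill 4, $4,138: deductible already satisfied, so owner's share is 25% × $4,138 = $1,034.50. Owner owes $1,034.50 (running OOP $6,358.50).

$1,034.50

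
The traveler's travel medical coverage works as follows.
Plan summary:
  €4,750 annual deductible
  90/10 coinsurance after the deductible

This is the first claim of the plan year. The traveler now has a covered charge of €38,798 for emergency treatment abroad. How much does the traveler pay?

€8,154.80

Deductible not yet touched, so the first €4,750 of the bill goes to the deductible.
The remaining €34,048 (= €38,798 − €4,750) moves to coinsurance.
10% of €34,048 = €3,404.80 falls to the traveler.
That puts the traveler's cost at €4,750 + €3,404.80 = €8,154.80.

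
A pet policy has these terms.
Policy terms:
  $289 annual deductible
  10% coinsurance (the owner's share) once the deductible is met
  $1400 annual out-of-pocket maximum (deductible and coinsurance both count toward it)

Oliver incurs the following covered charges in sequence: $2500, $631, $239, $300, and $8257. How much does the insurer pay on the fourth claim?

#1 ($2500): $289 to deductible, leaving $2211; owner's 10% is $221.10. Owner owes $510.10 (running OOP $510.10). Plan pays $2500 − $510.10 = $1989.90.
#2 ($631): deductible already satisfied, so owner's share is 10% × $631 = $63.10. Owner pays $63.10; OOP now $573.20. Plan pays $631 − $63.10 = $567.90.
#3 ($239): 10% coinsurance on $239 = $23.90. Owner pays $23.90; OOP now $597.10. Plan pays $239 − $23.90 = $215.10.
#4 ($300): deductible met; 10% of $300 = $30. Owner pays $30; OOP now $627.10. Plan pays $300 − $30 = $270.

$270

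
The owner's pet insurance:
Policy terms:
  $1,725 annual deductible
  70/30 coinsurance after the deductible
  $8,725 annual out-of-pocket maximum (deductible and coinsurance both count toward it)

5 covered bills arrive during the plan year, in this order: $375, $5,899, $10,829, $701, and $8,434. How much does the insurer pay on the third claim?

#1 ($375): entire amount goes to the deductible. Owner pays $375; OOP now $375. Plan pays $375 − $375 = $0.
#2 ($5,899): $1,350 to deductible, leaving $4,549; coinsurance $4,549 × 30% = $1,364.70. Owner pays $2,714.70; OOP now $3,089.70. Insurer: $5,899 − $2,714.70 = $3,184.30.
#3 ($10,829): 30% coinsurance on $10,829 = $3,248.70. Owner owes $3,248.70 (running OOP $6,338.40). Insurer: $10,829 − $3,248.70 = $7,580.30.

$7,580.30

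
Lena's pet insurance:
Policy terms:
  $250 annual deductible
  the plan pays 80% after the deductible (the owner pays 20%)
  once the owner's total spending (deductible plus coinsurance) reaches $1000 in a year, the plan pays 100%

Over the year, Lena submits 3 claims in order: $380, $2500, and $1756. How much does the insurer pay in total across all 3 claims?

$3636

Claim 1 — $380: deductible takes $250, $130 remains; owner's 20% is $26. Owner pays $276; OOP now $276. Insurer: $380 − $276 = $104.
Claim 2 — $2500: 20% coinsurance on $2500 = $500. Owner owes $500 (running OOP $776). Insurer: $2500 − $500 = $2000.
Claim 3 — $1756: 20% coinsurance on $1756 = $351.20. Adding that to $776 gives $1127.20, past the $1000 cap; owner pays only $1000 − $776 = $224. Plan pays $1756 − $224 = $1532.
Insurer total: $104 + $2000 + $1532 = $3636.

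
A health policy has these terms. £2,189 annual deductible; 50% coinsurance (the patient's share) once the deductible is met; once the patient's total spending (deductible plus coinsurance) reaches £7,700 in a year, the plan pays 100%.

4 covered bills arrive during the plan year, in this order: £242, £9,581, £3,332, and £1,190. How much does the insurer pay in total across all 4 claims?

£6,645

#1 (£242): fully absorbed by the deductible. Patient pays £242; OOP now £242. Plan pays £242 − £242 = £0.
#2 (£9,581): £1,947 to deductible, leaving £7,634; patient's 50% is £3,817. Cost to patient: £5,764. OOP to date £6,006. Plan pays £9,581 − £5,764 = £3,817.
#3 (£3,332): 50% coinsurance on £3,332 = £1,666. Patient owes £1,666 (running OOP £7,672). Plan pays £3,332 − £1,666 = £1,666.
#4 (£1,190): deductible met; 50% of £1,190 = £595. OOP would hit £8,267 > £7,700, so the cap limits the patient to £7,700 − £7,672 = £28. Plan pays £1,190 − £28 = £1,162.
Insurer total = bills − patient's total = £14,345 − £7,700 = £6,645.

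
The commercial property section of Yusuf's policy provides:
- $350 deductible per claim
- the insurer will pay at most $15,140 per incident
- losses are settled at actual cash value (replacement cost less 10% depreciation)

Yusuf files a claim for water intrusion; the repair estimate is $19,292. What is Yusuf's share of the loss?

Depreciate 10%: the covered value is $19,292 × 0.9 = $17,362.80.
After the deductible, $17,362.80 − $350 = $17,012.80 remains.
Since $17,012.80 > $15,140, the payout is capped at $15,140.
Out of pocket: $19,292 − $15,140 = $4,152.

$4,152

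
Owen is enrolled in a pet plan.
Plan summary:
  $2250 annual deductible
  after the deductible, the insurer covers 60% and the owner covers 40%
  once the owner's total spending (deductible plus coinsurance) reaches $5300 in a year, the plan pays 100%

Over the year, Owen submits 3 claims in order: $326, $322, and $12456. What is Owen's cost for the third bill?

$4652

#1 ($326): fully absorbed by the deductible. Cost to owner: $326. OOP to date $326.
#2 ($322): all of it applies to the deductible. Owner pays $322; OOP now $648.
#3 ($12456): $1602 finishes the deductible; $10854 goes to coinsurance; 40% of $10854 = $4341.60. Deductible plus coinsurance: $1602 + $4341.60 = $5943.60. OOP would hit $6591.60 > $5300, so the cap limits the owner to $5300 − $648 = $4652.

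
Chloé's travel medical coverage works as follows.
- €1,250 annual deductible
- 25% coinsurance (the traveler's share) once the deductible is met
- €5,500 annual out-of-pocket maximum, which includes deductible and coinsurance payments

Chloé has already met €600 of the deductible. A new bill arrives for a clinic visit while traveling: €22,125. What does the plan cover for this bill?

€600 of the €1,250 deductible is already met, leaving €650.
That leaves €22,125 − €650 = €21,475 for coinsurance.
Traveler's 25% share of €21,475 is €5,368.75.
So the traveler owes €650 + €5,368.75 = €6,018.75 before any cap.
Year-to-date out-of-pocket would reach €600 + €6,018.75 = €6,618.75, above the €5,500 maximum, so the traveler pays only €5,500 − €600 = €4,900.
The insurer covers the remainder: €22,125 − €4,900 = €17,225.

€17,225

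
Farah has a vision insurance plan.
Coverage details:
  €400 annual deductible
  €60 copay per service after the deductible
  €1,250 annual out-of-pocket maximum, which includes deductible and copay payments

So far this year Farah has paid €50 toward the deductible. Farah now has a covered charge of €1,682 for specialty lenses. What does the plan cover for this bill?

€50 of the €400 deductible is already met, leaving €350.
The remaining €1,332 (= €1,682 − €350) moves to the copay.
Copay on this service: €60.
Member responsibility before any cap: €350 + €60 = €410.
Cumulative spending €50 + €410 = €460 stays under the €1,250 maximum.
The plan picks up €1,682 − €410 = €1,272.

€1,272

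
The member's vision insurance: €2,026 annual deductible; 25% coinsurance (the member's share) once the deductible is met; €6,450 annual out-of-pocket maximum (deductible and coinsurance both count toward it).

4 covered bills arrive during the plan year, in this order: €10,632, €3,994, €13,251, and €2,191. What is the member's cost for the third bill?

€1,274

Bill 1, €10,632: €2,026 finishes the deductible; €8,606 goes to coinsurance; coinsurance €8,606 × 25% = €2,151.50. Member owes €4,177.50 (running OOP €4,177.50).
Bill 2, €3,994: 25% coinsurance on €3,994 = €998.50. Member owes €998.50 (running OOP €5,176).
Bill 3, €13,251: deductible met; 25% of €13,251 = €3,312.75. Adding that to €5,176 gives €8,488.75, past the €6,450 cap; member pays only €6,450 − €5,176 = €1,274.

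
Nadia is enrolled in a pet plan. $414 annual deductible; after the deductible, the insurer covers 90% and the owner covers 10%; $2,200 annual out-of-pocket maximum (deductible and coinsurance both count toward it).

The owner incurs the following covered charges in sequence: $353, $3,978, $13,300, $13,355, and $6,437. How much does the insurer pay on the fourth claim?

$13,290.70

Bill 1, $353: all of it applies to the deductible. Cost to owner: $353. OOP to date $353. Plan pays $353 − $353 = $0.
Bill 2, $3,978: $61 to deductible, leaving $3,917; coinsurance $3,917 × 10% = $391.70. Owner pays $452.70; OOP now $805.70. Insurer: $3,978 − $452.70 = $3,525.30.
Bill 3, $13,300: 10% coinsurance on $13,300 = $1,330. Owner owes $1,330 (running OOP $2,135.70). Plan pays $13,300 − $1,330 = $11,970.
Bill 4, $13,355: deductible met; 10% of $13,355 = $1,335.50. Adding that to $2,135.70 gives $3,471.20, past the $2,200 cap; owner pays only $2,200 − $2,135.70 = $64.30. Insurer: $13,355 − $64.30 = $13,290.70.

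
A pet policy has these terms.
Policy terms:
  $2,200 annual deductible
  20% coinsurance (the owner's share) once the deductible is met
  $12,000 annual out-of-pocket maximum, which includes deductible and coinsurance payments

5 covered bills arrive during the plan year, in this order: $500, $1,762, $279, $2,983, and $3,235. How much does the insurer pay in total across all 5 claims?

Bill 1, $500: fully absorbed by the deductible. Cost to owner: $500. OOP to date $500. Insurer: $500 − $500 = $0.
Bill 2, $1,762: deductible takes $1,700, $62 remains; owner's 20% is $12.40. Owner pays $1,712.40; OOP now $2,212.40. Plan pays $1,762 − $1,712.40 = $49.60.
Bill 3, $279: deductible already satisfied, so owner's share is 20% × $279 = $55.80. Owner owes $55.80 (running OOP $2,268.20). Insurer: $279 − $55.80 = $223.20.
Bill 4, $2,983: 20% coinsurance on $2,983 = $596.60. Cost to owner: $596.60. OOP to date $2,864.80. Insurer: $2,983 − $596.60 = $2,386.40.
Bill 5, $3,235: deductible already satisfied, so owner's share is 20% × $3,235 = $647. Owner owes $647 (running OOP $3,511.80). Plan pays $3,235 − $647 = $2,588.
Insurer total = bills − owner's total = $8,759 − $3,511.80 = $5,247.20.

$5,247.20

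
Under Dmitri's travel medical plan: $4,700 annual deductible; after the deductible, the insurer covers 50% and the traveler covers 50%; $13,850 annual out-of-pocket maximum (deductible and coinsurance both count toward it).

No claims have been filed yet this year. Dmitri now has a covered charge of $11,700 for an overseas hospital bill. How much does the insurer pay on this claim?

Deductible not yet touched, so the first $4,700 of the bill goes to the deductible.
After the $4,700 deductible portion, $11,700 − $4,700 = $7,000 is subject to coinsurance.
50% of $7,000 = $3,500 falls to the traveler.
So the traveler owes $4,700 + $3,500 = $8,200 before any cap.
Year-to-date out-of-pocket becomes $0 + $8,200 = $8,200, still under the $13,850 maximum, so no cap applies.
The plan picks up $11,700 − $8,200 = $3,500.

$3,500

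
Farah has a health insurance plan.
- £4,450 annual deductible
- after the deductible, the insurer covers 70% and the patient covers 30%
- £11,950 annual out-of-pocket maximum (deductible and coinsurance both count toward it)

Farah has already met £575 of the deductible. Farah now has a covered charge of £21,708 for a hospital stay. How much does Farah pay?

Remaining deductible: £4,450 − £575 = £3,875.
After the £3,875 deductible portion, £21,708 − £3,875 = £17,833 is subject to coinsurance.
30% of £17,833 = £5,349.90 falls to the patient.
That puts the patient's cost at £3,875 + £5,349.90 = £9,224.90 before any cap.
Cumulative spending £575 + £9,224.90 = £9,799.90 stays under the £11,950 maximum.

£9,224.90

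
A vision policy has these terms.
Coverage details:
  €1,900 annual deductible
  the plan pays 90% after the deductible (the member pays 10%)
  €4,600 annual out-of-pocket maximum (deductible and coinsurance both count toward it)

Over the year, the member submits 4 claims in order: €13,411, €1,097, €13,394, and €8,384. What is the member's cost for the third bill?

€1,339.40

Claim 1 (€13,411): €1,900 finishes the deductible; €11,511 goes to coinsurance; 10% of €11,511 = €1,151.10. Cost to member: €3,051.10. OOP to date €3,051.10.
Claim 2 (€1,097): 10% coinsurance on €1,097 = €109.70. Member owes €109.70 (running OOP €3,160.80).
Claim 3 (€13,394): deductible met; 10% of €13,394 = €1,339.40. Member pays €1,339.40; OOP now €4,500.20.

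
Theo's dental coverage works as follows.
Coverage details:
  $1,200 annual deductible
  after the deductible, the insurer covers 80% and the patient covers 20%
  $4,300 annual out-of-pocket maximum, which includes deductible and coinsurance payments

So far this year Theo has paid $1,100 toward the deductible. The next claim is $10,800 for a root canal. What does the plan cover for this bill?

$8,560

Remaining deductible: $1,200 − $1,100 = $100.
After the $100 deductible portion, $10,800 − $100 = $10,700 is subject to coinsurance.
Patient's 20% share of $10,700 is $2,140.
That puts the patient's cost at $100 + $2,140 = $2,240 before any cap.
Year-to-date out-of-pocket becomes $1,100 + $2,240 = $3,340, still under the $4,300 maximum, so no cap applies.
The insurer covers the remainder: $10,800 − $2,240 = $8,560.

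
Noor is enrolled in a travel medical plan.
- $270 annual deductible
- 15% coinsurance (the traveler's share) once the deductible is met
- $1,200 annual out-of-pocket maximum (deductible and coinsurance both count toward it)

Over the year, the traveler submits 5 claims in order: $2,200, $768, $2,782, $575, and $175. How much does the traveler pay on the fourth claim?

Bill 1, $2,200: deductible takes $270, $1,930 remains; coinsurance $1,930 × 15% = $289.50. Traveler pays $559.50; OOP now $559.50.
Bill 2, $768: 15% coinsurance on $768 = $115.20. Traveler pays $115.20; OOP now $674.70.
Bill 3, $2,782: 15% coinsurance on $2,782 = $417.30. Traveler owes $417.30 (running OOP $1,092).
Bill 4, $575: deductible already satisfied, so traveler's share is 15% × $575 = $86.25. Traveler owes $86.25 (running OOP $1,178.25).

$86.25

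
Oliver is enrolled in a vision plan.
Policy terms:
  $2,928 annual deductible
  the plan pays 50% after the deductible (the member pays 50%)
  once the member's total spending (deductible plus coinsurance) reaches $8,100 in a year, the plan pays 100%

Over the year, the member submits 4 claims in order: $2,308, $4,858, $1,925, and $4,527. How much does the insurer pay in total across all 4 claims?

$5,518

Bill 1, $2,308: entire amount goes to the deductible. Cost to member: $2,308. OOP to date $2,308. Plan pays $2,308 − $2,308 = $0.
Bill 2, $4,858: deductible takes $620, $4,238 remains; 50% of $4,238 = $2,119. Member owes $2,739 (running OOP $5,047). Plan pays $4,858 − $2,739 = $2,119.
Bill 3, $1,925: 50% coinsurance on $1,925 = $962.50. Member owes $962.50 (running OOP $6,009.50). Insurer: $1,925 − $962.50 = $962.50.
Bill 4, $4,527: deductible already satisfied, so member's share is 50% × $4,527 = $2,263.50. OOP would hit $8,273 > $8,100, so the cap limits the member to $8,100 − $6,009.50 = $2,090.50. Insurer: $4,527 − $2,090.50 = $2,436.50.
Insurer total = bills − member's total = $13,618 − $8,100 = $5,518.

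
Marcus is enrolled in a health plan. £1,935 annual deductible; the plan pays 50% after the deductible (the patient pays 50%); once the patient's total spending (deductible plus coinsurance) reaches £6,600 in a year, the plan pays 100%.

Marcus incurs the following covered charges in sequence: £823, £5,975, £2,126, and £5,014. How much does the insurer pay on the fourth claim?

Bill 1, £823: all of it applies to the deductible. Cost to patient: £823. OOP to date £823. Plan pays £823 − £823 = £0.
Bill 2, £5,975: £1,112 to deductible, leaving £4,863; coinsurance £4,863 × 50% = £2,431.50. Patient owes £3,543.50 (running OOP £4,366.50). Insurer: £5,975 − £3,543.50 = £2,431.50.
Bill 3, £2,126: deductible already satisfied, so patient's share is 50% × £2,126 = £1,063. Patient pays £1,063; OOP now £5,429.50. Insurer: £2,126 − £1,063 = £1,063.
Bill 4, £5,014: deductible met; 50% of £5,014 = £2,507. That would push OOP to £7,936.50, over the £6,600 cap, so patient pays £6,600 − £5,429.50 = £1,170.50. Insurer: £5,014 − £1,170.50 = £3,843.50.

£3,843.50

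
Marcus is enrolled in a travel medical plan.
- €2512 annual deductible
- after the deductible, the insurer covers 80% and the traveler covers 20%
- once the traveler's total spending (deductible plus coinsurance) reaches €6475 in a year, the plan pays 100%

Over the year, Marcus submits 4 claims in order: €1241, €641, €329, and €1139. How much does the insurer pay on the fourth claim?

€670.40

Claim 1 — €1241: fully absorbed by the deductible. Cost to traveler: €1241. OOP to date €1241. Plan pays €1241 − €1241 = €0.
Claim 2 — €641: fully absorbed by the deductible. Traveler owes €641 (running OOP €1882). Insurer: €641 − €641 = €0.
Claim 3 — €329: all of it applies to the deductible. Traveler pays €329; OOP now €2211. Plan pays €329 − €329 = €0.
Claim 4 — €1139: €301 finishes the deductible; €838 goes to coinsurance; 20% of €838 = €167.60. Cost to traveler: €468.60. OOP to date €2679.60. Plan pays €1139 − €468.60 = €670.40.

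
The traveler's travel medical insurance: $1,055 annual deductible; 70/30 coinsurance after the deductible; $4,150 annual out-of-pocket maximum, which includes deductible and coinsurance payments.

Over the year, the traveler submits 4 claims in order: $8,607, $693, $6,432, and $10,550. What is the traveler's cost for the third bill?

$621.50

Claim 1 ($8,607): deductible takes $1,055, $7,552 remains; 30% of $7,552 = $2,265.60. Traveler pays $3,320.60; OOP now $3,320.60.
Claim 2 ($693): deductible met; 30% of $693 = $207.90. Traveler pays $207.90; OOP now $3,528.50.
Claim 3 ($6,432): deductible met; 30% of $6,432 = $1,929.60. That would push OOP to $5,458.10, over the $4,150 cap, so traveler pays $4,150 − $3,528.50 = $621.50.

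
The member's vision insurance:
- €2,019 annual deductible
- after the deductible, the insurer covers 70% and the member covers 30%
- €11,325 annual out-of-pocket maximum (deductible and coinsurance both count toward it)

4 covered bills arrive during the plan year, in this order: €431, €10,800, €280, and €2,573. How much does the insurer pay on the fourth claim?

Bill 1, €431: entire amount goes to the deductible. Member owes €431 (running OOP €431). Insurer: €431 − €431 = €0.
Bill 2, €10,800: €1,588 finishes the deductible; €9,212 goes to coinsurance; 30% of €9,212 = €2,763.60. Member pays €4,351.60; OOP now €4,782.60. Plan pays €10,800 − €4,351.60 = €6,448.40.
Bill 3, €280: 30% coinsurance on €280 = €84. Cost to member: €84. OOP to date €4,866.60. Plan pays €280 − €84 = €196.
Bill 4, €2,573: deductible met; 30% of €2,573 = €771.90. Cost to member: €771.90. OOP to date €5,638.50. Insurer: €2,573 − €771.90 = €1,801.10.

€1,801.10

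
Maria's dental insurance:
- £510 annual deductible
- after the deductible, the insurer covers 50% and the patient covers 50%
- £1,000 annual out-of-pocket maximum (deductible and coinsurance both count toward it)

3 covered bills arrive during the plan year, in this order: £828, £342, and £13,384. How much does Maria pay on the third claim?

Bill 1, £828: £510 finishes the deductible; £318 goes to coinsurance; 50% of £318 = £159. Patient owes £669 (running OOP £669).
Bill 2, £342: deductible met; 50% of £342 = £171. Patient pays £171; OOP now £840.
Bill 3, £13,384: deductible met; 50% of £13,384 = £6,692. That would push OOP to £7,532, over the £1,000 cap, so patient pays £1,000 − £840 = £160.

£160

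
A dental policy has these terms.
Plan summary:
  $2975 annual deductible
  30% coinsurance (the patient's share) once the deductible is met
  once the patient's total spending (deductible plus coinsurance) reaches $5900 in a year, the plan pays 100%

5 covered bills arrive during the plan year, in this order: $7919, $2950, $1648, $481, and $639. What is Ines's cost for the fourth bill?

$62.40

Claim 1 — $7919: deductible takes $2975, $4944 remains; coinsurance $4944 × 30% = $1483.20. Cost to patient: $4458.20. OOP to date $4458.20.
Claim 2 — $2950: 30% coinsurance on $2950 = $885. Patient pays $885; OOP now $5343.20.
Claim 3 — $1648: deductible already satisfied, so patient's share is 30% × $1648 = $494.40. Cost to patient: $494.40. OOP to date $5837.60.
Claim 4 — $481: 30% coinsurance on $481 = $144.30. Adding that to $5837.60 gives $5981.90, past the $5900 cap; patient pays only $5900 − $5837.60 = $62.40.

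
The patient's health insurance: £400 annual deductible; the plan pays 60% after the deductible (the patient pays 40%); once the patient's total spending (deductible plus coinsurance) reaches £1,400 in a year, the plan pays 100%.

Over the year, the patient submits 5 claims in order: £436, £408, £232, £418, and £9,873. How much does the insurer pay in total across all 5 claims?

£9,967

Claim 1 (£436): £400 finishes the deductible; £36 goes to coinsurance; 40% of £36 = £14.40. Cost to patient: £414.40. OOP to date £414.40. Insurer: £436 − £414.40 = £21.60.
Claim 2 (£408): 40% coinsurance on £408 = £163.20. Cost to patient: £163.20. OOP to date £577.60. Plan pays £408 − £163.20 = £244.80.
Claim 3 (£232): deductible met; 40% of £232 = £92.80. Cost to patient: £92.80. OOP to date £670.40. Plan pays £232 − £92.80 = £139.20.
Claim 4 (£418): deductible already satisfied, so patient's share is 40% × £418 = £167.20. Cost to patient: £167.20. OOP to date £837.60. Plan pays £418 − £167.20 = £250.80.
Claim 5 (£9,873): deductible met; 40% of £9,873 = £3,949.20. Adding that to £837.60 gives £4,786.80, past the £1,400 cap; patient pays only £1,400 − £837.60 = £562.40. Insurer: £9,873 − £562.40 = £9,310.60.
Insurer total = bills − patient's total = £11,367 − £1,400 = £9,967.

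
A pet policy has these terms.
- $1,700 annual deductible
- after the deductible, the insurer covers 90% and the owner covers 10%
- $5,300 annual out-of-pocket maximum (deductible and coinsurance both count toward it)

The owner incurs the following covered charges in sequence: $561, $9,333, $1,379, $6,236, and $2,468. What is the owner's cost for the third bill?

Claim 1 ($561): all of it applies to the deductible. Owner owes $561 (running OOP $561).
Claim 2 ($9,333): $1,139 finishes the deductible; $8,194 goes to coinsurance; 10% of $8,194 = $819.40. Cost to owner: $1,958.40. OOP to date $2,519.40.
Claim 3 ($1,379): deductible met; 10% of $1,379 = $137.90. Owner pays $137.90; OOP now $2,657.30.

$137.90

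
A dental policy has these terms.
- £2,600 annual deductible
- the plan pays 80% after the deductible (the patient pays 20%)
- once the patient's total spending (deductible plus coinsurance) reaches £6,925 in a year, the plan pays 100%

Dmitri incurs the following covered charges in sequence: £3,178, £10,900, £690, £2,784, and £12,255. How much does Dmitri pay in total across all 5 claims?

Claim 1 — £3,178: £2,600 to deductible, leaving £578; patient's 20% is £115.60. Patient owes £2,715.60 (running OOP £2,715.60).
Claim 2 — £10,900: deductible met; 20% of £10,900 = £2,180. Patient pays £2,180; OOP now £4,895.60.
Claim 3 — £690: deductible already satisfied, so patient's share is 20% × £690 = £138. Patient pays £138; OOP now £5,033.60.
Claim 4 — £2,784: deductible met; 20% of £2,784 = £556.80. Patient owes £556.80 (running OOP £5,590.40).
Claim 5 — £12,255: deductible met; 20% of £12,255 = £2,451. Adding that to £5,590.40 gives £8,041.40, past the £6,925 cap; patient pays only £6,925 − £5,590.40 = £1,334.60.
Summing the patient's payments: £2,715.60 + £2,180 + £138 + £556.80 + £1,334.60 = £6,925.

£6,925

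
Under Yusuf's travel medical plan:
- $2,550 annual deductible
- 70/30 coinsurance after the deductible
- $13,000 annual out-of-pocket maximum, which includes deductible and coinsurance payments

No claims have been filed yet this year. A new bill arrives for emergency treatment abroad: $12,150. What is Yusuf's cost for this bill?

Deductible not yet touched, so the first $2,550 of the bill goes to the deductible.
After the $2,550 deductible portion, $12,150 − $2,550 = $9,600 is subject to coinsurance.
30% of $9,600 = $2,880 falls to the traveler.
So the traveler owes $2,550 + $2,880 = $5,430 before any cap.
Total out-of-pocket so far would be $0 + $5,430 = $5,430, below the $13,000 cap — no reduction.

$5,430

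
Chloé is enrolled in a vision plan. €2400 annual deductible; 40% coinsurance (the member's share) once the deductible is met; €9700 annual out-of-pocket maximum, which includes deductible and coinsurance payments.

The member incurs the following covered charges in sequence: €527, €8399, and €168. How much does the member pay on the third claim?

€67.20

Claim 1 (€527): entire amount goes to the deductible. Member pays €527; OOP now €527.
Claim 2 (€8399): deductible takes €1873, €6526 remains; 40% of €6526 = €2610.40. Member pays €4483.40; OOP now €5010.40.
Claim 3 (€168): deductible met; 40% of €168 = €67.20. Member owes €67.20 (running OOP €5077.60).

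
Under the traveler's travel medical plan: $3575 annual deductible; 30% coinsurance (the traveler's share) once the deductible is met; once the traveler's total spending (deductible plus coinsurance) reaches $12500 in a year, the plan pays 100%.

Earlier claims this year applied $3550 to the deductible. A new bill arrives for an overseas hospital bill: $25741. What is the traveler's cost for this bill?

$3550 of the $3575 deductible is already met, leaving $25.
That leaves $25741 − $25 = $25716 for coinsurance.
Coinsurance: $25716 × 30% = $7714.80.
That puts the traveler's cost at $25 + $7714.80 = $7739.80 before any cap.
Year-to-date out-of-pocket becomes $3550 + $7739.80 = $11289.80, still under the $12500 maximum, so no cap applies.

$7739.80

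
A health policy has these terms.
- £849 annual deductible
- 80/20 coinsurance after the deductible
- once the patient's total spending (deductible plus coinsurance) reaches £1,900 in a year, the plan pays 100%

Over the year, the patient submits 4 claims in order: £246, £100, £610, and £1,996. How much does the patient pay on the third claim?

£524.40

Claim 1 — £246: fully absorbed by the deductible. Patient pays £246; OOP now £246.
Claim 2 — £100: fully absorbed by the deductible. Patient owes £100 (running OOP £346).
Claim 3 — £610: £503 finishes the deductible; £107 goes to coinsurance; 20% of £107 = £21.40. Cost to patient: £524.40. OOP to date £870.40.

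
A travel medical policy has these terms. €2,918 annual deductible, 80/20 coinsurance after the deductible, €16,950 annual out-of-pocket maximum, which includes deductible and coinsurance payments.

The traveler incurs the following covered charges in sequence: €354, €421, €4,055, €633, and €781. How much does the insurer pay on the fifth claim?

€624.80

Claim 1 — €354: entire amount goes to the deductible. Traveler pays €354; OOP now €354. Insurer: €354 − €354 = €0.
Claim 2 — €421: all of it applies to the deductible. Traveler pays €421; OOP now €775. Plan pays €421 − €421 = €0.
Claim 3 — €4,055: €2,143 to deductible, leaving €1,912; traveler's 20% is €382.40. Traveler pays €2,525.40; OOP now €3,300.40. Insurer: €4,055 − €2,525.40 = €1,529.60.
Claim 4 — €633: deductible met; 20% of €633 = €126.60. Cost to traveler: €126.60. OOP to date €3,427. Plan pays €633 − €126.60 = €506.40.
Claim 5 — €781: 20% coinsurance on €781 = €156.20. Cost to traveler: €156.20. OOP to date €3,583.20. Plan pays €781 − €156.20 = €624.80.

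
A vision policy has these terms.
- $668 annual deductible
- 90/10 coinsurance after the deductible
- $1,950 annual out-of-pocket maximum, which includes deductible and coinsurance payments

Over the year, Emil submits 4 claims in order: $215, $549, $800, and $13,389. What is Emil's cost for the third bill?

#1 ($215): all of it applies to the deductible. Member pays $215; OOP now $215.
#2 ($549): $453 to deductible, leaving $96; coinsurance $96 × 10% = $9.60. Member pays $462.60; OOP now $677.60.
#3 ($800): deductible already satisfied, so member's share is 10% × $800 = $80. Cost to member: $80. OOP to date $757.60.

$80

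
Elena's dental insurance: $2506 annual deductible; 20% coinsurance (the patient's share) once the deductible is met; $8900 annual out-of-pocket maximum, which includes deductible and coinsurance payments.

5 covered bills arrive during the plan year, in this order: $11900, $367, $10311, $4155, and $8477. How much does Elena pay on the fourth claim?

$831

Claim 1 — $11900: $2506 to deductible, leaving $9394; coinsurance $9394 × 20% = $1878.80. Patient pays $4384.80; OOP now $4384.80.
Claim 2 — $367: deductible already satisfied, so patient's share is 20% × $367 = $73.40. Cost to patient: $73.40. OOP to date $4458.20.
Claim 3 — $10311: deductible already satisfied, so patient's share is 20% × $10311 = $2062.20. Patient pays $2062.20; OOP now $6520.40.
Claim 4 — $4155: deductible already satisfied, so patient's share is 20% × $4155 = $831. Patient pays $831; OOP now $7351.40.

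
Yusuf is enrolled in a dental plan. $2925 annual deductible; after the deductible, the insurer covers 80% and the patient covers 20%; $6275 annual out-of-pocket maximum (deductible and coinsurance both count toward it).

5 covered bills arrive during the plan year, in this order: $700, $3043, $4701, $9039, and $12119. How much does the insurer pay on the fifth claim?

Claim 1 ($700): fully absorbed by the deductible. Patient pays $700; OOP now $700. Plan pays $700 − $700 = $0.
Claim 2 ($3043): $2225 finishes the deductible; $818 goes to coinsurance; patient's 20% is $163.60. Patient owes $2388.60 (running OOP $3088.60). Insurer: $3043 − $2388.60 = $654.40.
Claim 3 ($4701): deductible already satisfied, so patient's share is 20% × $4701 = $940.20. Patient pays $940.20; OOP now $4028.80. Plan pays $4701 − $940.20 = $3760.80.
Claim 4 ($9039): 20% coinsurance on $9039 = $1807.80. Cost to patient: $1807.80. OOP to date $5836.60. Plan pays $9039 − $1807.80 = $7231.20.
Claim 5 ($12119): 20% coinsurance on $12119 = $2423.80. OOP would hit $8260.40 > $6275, so the cap limits the patient to $6275 − $5836.60 = $438.40. Insurer: $12119 − $438.40 = $11680.60.

$11680.60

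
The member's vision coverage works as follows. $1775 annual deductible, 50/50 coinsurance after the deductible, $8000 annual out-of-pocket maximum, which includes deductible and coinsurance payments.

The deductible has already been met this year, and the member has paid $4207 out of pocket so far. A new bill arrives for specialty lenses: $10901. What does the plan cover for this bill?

With the deductible met, the entire $10901 is subject to coinsurance.
Member's 50% share of $10901 is $5450.50.
That would bring total out-of-pocket to $9657.50, past the $8000 cap. The member is capped at $8000 − $4207 = $3793 on this claim.
The insurer covers the remainder: $10901 − $3793 = $7108.

$7108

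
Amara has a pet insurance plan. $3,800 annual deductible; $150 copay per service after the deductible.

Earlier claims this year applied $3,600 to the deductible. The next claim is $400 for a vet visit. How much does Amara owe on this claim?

$3,600 of the $3,800 deductible is already met, leaving $200.
After the $200 deductible portion, $400 − $200 = $200 is subject to the copay.
Copay on this service: $150.
So the owner owes $200 + $150 = $350.

$350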